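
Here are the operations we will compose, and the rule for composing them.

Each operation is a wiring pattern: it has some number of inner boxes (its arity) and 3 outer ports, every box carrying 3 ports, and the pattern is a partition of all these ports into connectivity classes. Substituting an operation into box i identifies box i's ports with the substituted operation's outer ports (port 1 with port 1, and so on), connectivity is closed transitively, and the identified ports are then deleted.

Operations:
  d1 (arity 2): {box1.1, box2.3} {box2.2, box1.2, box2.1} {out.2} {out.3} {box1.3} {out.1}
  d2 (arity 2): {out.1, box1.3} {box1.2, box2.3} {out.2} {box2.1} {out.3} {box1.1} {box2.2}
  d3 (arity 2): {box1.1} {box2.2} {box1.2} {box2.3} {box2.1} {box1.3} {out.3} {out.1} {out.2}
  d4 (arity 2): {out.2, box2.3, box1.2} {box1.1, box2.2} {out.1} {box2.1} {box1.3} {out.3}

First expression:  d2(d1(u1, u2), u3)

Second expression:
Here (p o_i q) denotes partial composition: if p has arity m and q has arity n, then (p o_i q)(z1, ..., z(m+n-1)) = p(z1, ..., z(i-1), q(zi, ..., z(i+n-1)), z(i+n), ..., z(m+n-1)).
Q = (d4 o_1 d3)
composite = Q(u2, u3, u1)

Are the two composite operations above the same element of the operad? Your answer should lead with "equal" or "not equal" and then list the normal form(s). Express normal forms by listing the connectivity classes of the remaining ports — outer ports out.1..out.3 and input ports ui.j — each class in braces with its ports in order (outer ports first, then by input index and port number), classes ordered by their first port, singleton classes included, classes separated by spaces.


The first expression reduces to {out.1} {out.2} {out.3} {u1.1, u2.3} {u1.2, u2.1, u2.2} {u1.3} {u3.1} {u3.2} {u3.3}
The second expression reduces to {out.1} {out.2, u1.3} {out.3} {u1.1} {u1.2} {u2.1} {u2.2} {u2.3} {u3.1} {u3.2} {u3.3}
They disagree, so not equal.

not equal: they reduce to {out.1} {out.2} {out.3} {u1.1, u2.3} {u1.2, u2.1, u2.2} {u1.3} {u3.1} {u3.2} {u3.3} and {out.1} {out.2, u1.3} {out.3} {u1.1} {u1.2} {u2.1} {u2.2} {u2.3} {u3.1} {u3.2} {u3.3}


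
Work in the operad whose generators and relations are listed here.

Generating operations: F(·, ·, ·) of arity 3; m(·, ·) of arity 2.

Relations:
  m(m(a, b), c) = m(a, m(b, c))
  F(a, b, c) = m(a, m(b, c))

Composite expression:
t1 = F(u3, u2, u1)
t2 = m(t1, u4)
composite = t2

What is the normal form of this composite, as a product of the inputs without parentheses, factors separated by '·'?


u3 · u2 · u1 · u4


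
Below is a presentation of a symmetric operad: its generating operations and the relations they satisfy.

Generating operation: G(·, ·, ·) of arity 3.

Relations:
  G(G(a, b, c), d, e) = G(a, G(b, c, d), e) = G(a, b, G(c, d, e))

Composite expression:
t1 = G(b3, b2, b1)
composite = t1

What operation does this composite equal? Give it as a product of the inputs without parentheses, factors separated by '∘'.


The G-tree's shape is irrelevant; the b-reading-order decides.
G(b3, b2, b1) reduces to b3 ∘ b2 ∘ b1

b3 ∘ b2 ∘ b1


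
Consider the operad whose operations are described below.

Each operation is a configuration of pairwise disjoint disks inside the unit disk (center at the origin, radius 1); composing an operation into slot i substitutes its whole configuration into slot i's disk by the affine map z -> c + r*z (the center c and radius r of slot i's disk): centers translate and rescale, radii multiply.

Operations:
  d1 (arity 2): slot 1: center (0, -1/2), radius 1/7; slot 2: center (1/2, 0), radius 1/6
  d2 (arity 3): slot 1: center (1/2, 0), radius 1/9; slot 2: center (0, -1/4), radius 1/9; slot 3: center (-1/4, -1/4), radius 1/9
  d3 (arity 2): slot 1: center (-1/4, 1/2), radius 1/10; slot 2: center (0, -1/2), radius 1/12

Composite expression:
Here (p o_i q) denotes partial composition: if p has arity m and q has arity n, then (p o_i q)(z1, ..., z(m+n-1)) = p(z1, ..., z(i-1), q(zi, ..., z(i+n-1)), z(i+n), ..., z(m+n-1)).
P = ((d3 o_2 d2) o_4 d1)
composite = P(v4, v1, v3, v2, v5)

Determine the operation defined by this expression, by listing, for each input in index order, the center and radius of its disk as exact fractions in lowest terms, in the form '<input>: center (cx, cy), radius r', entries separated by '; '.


v1: center (1/24, -1/2), radius 1/108; v2: center (-1/48, -227/432), radius 1/756; v3: center (0, -25/48), radius 1/108; v4: center (-1/4, 1/2), radius 1/10; v5: center (-7/432, -25/48), radius 1/648

Follow each v-input down from d3: c' goes to c + r*c', radius to r*r'.
input v4: composing its 1 substitution step yields center (-1/4, 1/2), radius 1/10
input v1: composing its 2 substitution steps yields center (1/24, -1/2), radius 1/108
input v3: composing its 2 substitution steps yields center (0, -25/48), radius 1/108
input v2: composing its 3 substitution steps yields center (-1/48, -227/432), radius 1/756
input v5: composing its 3 substitution steps yields center (-7/432, -25/48), radius 1/648


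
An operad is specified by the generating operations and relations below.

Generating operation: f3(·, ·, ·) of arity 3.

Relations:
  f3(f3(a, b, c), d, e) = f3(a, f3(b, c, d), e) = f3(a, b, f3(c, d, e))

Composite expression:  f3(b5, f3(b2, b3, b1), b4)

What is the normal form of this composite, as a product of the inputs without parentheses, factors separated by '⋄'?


Key point: f3 is associative — brackets drop, the b-order remains.
f3(b2, b3, b1) linearizes to b2 ⋄ b3 ⋄ b1
f3(b5, f3(b2, b3, b1), b4) linearizes to b5 ⋄ b2 ⋄ b3 ⋄ b1 ⋄ b4

b5 ⋄ b2 ⋄ b3 ⋄ b1 ⋄ b4


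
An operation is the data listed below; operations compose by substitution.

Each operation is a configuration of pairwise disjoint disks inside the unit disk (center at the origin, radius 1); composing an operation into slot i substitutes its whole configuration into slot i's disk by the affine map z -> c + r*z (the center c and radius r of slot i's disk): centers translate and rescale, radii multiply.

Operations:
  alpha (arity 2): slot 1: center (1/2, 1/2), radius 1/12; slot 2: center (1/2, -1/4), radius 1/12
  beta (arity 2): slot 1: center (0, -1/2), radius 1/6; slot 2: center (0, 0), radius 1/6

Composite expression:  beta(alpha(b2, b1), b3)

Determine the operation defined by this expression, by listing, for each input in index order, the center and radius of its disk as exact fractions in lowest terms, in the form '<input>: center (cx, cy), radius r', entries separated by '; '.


b1: center (1/12, -13/24), radius 1/72; b2: center (1/12, -5/12), radius 1/72; b3: center (0, 0), radius 1/6

Only the slot chain above each b matters under beta; compose those maps.
tracing b2 down its 2-map path: center (1/12, -5/12), radius 1/72
tracing b1 down its 2-map path: center (1/12, -13/24), radius 1/72
tracing b3 down its 1-map path: center (0, 0), radius 1/6


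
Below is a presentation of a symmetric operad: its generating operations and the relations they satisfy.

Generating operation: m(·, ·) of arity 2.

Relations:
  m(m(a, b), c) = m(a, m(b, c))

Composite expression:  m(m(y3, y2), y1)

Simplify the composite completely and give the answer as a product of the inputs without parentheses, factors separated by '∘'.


All parenthesizations of m agree; list the y-inputs left to right.
m(y3, y2) spells out as y3 ∘ y2
m(m(y3, y2), y1) spells out as y3 ∘ y2 ∘ y1

y3 ∘ y2 ∘ y1


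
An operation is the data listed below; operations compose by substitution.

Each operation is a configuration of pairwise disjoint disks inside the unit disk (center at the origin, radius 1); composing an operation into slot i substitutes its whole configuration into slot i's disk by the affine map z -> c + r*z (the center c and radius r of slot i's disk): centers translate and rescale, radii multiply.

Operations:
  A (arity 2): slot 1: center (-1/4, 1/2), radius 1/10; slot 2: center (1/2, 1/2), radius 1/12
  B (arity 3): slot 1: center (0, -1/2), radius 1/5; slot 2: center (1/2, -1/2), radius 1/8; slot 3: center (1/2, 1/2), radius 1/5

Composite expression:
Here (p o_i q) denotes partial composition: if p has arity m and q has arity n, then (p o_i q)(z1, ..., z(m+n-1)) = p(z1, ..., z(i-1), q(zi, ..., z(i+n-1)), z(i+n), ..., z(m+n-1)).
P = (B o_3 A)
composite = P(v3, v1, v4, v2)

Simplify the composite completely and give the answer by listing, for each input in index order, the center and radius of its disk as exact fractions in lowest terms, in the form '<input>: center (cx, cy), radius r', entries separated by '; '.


v1: center (1/2, -1/2), radius 1/8; v2: center (3/5, 3/5), radius 1/60; v3: center (0, -1/2), radius 1/5; v4: center (9/20, 3/5), radius 1/50

Only the slot chain above each v matters under B; compose those maps.
for v3, the 1-step affine chain lands on center (0, -1/2), radius 1/5
for v1, the 1-step affine chain lands on center (1/2, -1/2), radius 1/8
for v4, the 2-step affine chain lands on center (9/20, 3/5), radius 1/50
for v2, the 2-step affine chain lands on center (3/5, 3/5), radius 1/60


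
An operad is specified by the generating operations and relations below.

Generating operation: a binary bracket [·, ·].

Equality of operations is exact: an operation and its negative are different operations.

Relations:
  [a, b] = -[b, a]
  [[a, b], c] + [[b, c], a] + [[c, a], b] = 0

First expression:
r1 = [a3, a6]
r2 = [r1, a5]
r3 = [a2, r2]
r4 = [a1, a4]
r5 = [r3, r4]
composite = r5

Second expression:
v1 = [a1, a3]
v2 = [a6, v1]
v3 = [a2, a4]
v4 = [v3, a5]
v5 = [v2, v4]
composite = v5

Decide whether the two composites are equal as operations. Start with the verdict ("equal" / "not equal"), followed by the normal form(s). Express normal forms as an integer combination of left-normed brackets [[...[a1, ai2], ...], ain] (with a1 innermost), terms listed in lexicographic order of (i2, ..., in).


not equal; the first gives -[[[[[a1, a4], a2], a3], a6], a5] + [[[[[a1, a4], a2], a5], a3], a6] - [[[[[a1, a4], a2], a5], a6], a3] + [[[[[a1, a4], a2], a6], a3], a5] + [[[[[a1, a4], a3], a6], a5], a2] - [[[[[a1, a4], a5], a3], a6], a2] + [[[[[a1, a4], a5], a6], a3], a2] - [[[[[a1, a4], a6], a3], a5], a2] and the second -[[[[[a1, a3], a6], a2], a4], a5] + [[[[[a1, a3], a6], a4], a2], a5] + [[[[[a1, a3], a6], a5], a2], a4] - [[[[[a1, a3], a6], a5], a4], a2]


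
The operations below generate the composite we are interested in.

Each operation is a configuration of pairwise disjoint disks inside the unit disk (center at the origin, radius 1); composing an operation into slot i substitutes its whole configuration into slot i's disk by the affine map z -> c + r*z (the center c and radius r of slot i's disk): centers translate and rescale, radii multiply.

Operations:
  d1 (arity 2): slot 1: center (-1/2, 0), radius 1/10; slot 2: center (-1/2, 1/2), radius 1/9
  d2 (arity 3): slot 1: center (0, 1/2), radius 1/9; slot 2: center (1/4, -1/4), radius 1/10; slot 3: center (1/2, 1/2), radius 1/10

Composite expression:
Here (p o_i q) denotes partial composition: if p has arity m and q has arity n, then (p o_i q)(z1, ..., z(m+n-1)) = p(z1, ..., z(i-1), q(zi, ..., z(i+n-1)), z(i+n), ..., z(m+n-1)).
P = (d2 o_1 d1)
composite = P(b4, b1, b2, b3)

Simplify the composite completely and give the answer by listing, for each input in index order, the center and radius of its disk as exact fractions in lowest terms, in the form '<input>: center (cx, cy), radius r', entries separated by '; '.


b1: center (-1/18, 5/9), radius 1/81; b2: center (1/4, -1/4), radius 1/10; b3: center (1/2, 1/2), radius 1/10; b4: center (-1/18, 1/2), radius 1/90


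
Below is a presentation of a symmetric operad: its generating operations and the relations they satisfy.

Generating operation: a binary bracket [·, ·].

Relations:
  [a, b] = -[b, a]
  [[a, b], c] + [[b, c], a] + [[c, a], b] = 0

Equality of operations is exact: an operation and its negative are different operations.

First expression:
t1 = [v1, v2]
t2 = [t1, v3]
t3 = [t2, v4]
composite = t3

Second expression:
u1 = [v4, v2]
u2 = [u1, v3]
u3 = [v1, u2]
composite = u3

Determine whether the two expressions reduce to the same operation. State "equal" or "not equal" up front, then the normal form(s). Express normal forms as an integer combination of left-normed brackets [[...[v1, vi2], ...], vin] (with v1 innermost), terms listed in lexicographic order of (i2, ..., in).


Reducing the first expression gives [[[v1, v2], v3], v4]
Reducing the second expression gives -[[[v1, v2], v4], v3] + [[[v1, v3], v2], v4] - [[[v1, v3], v4], v2] + [[[v1, v4], v2], v3]
Distinct normal forms: not equal.

not equal: they reduce to [[[v1, v2], v3], v4] and -[[[v1, v2], v4], v3] + [[[v1, v3], v2], v4] - [[[v1, v3], v4], v2] + [[[v1, v4], v2], v3]


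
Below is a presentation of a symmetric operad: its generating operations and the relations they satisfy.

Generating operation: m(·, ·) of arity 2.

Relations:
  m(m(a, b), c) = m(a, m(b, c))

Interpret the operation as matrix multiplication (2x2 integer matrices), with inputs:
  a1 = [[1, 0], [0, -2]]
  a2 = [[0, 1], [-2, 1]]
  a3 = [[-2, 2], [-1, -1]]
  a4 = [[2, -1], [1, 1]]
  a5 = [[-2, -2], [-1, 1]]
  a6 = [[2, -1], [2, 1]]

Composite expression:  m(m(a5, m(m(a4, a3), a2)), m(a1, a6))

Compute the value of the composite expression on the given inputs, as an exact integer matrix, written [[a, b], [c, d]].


[[48, -24], [32, 0]]


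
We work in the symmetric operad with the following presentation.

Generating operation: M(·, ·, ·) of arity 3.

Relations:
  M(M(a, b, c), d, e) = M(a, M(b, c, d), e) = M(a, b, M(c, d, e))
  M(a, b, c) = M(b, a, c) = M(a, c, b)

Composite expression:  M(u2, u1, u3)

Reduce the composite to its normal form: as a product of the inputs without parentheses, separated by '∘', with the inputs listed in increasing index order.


u1 ∘ u2 ∘ u3

Any arrangement under M is one operation, so sort the u-inputs.
M(u2, u1, u3) reduces to u2 ∘ u1 ∘ u3
reordering the factors by index: u1 ∘ u2 ∘ u3


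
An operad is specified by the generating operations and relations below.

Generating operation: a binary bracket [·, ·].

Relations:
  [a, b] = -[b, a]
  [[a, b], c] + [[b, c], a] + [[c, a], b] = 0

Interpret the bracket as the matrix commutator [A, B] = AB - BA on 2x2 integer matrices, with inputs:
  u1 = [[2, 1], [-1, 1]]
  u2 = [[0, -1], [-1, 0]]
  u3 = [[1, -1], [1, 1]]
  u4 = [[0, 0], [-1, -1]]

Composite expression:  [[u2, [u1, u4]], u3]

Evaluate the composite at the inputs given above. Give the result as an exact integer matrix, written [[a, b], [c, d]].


[u1, u4] = [[-1, -1], [0, 1]]
[u2, [u1, u4]] = [[-1, -2], [2, 1]]
[[u2, [u1, u4]], u3] = [[0, 2], [2, 0]]

[[0, 2], [2, 0]]


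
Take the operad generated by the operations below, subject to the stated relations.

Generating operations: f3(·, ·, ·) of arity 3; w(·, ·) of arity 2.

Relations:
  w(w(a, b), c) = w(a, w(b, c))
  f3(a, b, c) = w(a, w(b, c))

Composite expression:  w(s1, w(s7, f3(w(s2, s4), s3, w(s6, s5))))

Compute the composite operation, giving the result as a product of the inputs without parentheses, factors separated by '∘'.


s1 ∘ s7 ∘ s2 ∘ s4 ∘ s3 ∘ s6 ∘ s5

Every regrouping of w is equal, so read the s-inputs in written order.
w(s2, s4) collapses to s2 ∘ s4
w(s6, s5) collapses to s6 ∘ s5
f3(w(s2, s4), s3, w(s6, s5)) collapses to s2 ∘ s4 ∘ s3 ∘ s6 ∘ s5
w(s7, f3(w(s2, s4), s3, w(s6, s5))) collapses to s7 ∘ s2 ∘ s4 ∘ s3 ∘ s6 ∘ s5
w(s1, w(s7, f3(w(s2, s4), s3, w(s6, s5)))) collapses to s1 ∘ s7 ∘ s2 ∘ s4 ∘ s3 ∘ s6 ∘ s5


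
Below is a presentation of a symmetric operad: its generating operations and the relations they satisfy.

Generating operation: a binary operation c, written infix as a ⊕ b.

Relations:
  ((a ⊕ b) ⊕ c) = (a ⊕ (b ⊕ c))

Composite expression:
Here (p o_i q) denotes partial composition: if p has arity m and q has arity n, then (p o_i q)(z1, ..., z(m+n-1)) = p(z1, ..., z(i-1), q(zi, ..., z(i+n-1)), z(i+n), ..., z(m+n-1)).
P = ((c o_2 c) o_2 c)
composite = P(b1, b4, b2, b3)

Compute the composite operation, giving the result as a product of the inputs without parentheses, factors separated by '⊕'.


The c-tree's shape is irrelevant; the b-reading-order decides.
(b4 ⊕ b2) spells out as b4 ⊕ b2
((b4 ⊕ b2) ⊕ b3) spells out as b4 ⊕ b2 ⊕ b3
(b1 ⊕ ((b4 ⊕ b2) ⊕ b3)) spells out as b1 ⊕ b4 ⊕ b2 ⊕ b3

b1 ⊕ b4 ⊕ b2 ⊕ b3


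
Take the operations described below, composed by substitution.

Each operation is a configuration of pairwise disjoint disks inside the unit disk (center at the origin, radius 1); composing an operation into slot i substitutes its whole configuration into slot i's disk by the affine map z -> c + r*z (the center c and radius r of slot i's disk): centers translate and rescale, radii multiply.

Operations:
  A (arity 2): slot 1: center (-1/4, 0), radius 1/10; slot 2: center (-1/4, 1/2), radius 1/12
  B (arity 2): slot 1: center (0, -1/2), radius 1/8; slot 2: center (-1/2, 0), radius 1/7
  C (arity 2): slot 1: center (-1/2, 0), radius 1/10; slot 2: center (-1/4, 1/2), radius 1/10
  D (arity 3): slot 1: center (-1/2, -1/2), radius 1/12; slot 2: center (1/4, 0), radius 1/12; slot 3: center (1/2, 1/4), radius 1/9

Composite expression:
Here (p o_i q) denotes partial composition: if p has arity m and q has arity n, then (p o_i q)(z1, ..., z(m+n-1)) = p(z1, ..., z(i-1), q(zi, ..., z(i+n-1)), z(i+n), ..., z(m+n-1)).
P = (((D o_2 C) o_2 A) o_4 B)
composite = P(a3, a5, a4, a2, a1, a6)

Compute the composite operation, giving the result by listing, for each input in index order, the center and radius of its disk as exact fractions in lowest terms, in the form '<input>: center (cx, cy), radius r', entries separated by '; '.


Only the slot chain above each a matters under D; compose those maps.
a3 passes through 1 substitution, ending at center (-1/2, -1/2), radius 1/12
a5 passes through 3 substitutions, ending at center (33/160, 0), radius 1/1200
a4 passes through 3 substitutions, ending at center (33/160, 1/240), radius 1/1440
a2 passes through 3 substitutions, ending at center (11/48, 3/80), radius 1/960
a1 passes through 3 substitutions, ending at center (9/40, 1/24), radius 1/840
a6 passes through 1 substitution, ending at center (1/2, 1/4), radius 1/9

a1: center (9/40, 1/24), radius 1/840; a2: center (11/48, 3/80), radius 1/960; a3: center (-1/2, -1/2), radius 1/12; a4: center (33/160, 1/240), radius 1/1440; a5: center (33/160, 0), radius 1/1200; a6: center (1/2, 1/4), radius 1/9


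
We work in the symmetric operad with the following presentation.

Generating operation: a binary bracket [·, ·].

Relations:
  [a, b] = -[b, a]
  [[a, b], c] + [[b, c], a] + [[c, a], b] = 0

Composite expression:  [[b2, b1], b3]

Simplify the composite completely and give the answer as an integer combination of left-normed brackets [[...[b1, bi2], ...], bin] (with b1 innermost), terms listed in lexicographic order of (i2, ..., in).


-[[b1, b2], b3]

Skip Jacobi rewriting: expand, keep b1-initial words, read off terms.
Composite bracket: [[b2, b1], b3]
The bracket unfolds into 4 signed words via [a, b] = ab - ba (2^2 = 4).
Only words starting with b1 matter:
  b1b2b3 (sign -1) contributes -[[b1, b2], b3]


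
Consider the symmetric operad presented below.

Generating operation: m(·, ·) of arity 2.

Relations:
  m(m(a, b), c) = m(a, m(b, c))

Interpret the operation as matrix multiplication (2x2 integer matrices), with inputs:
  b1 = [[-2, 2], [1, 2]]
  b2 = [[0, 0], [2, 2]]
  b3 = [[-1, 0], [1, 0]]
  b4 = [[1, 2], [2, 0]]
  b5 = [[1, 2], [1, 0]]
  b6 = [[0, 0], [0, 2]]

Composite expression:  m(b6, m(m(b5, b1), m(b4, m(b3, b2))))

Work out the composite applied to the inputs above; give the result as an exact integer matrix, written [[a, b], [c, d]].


[[0, 0], [0, 0]]

m(b5, b1) = [[0, 6], [-2, 2]]
m(b3, b2) = [[0, 0], [0, 0]]
m(b4, m(b3, b2)) = [[0, 0], [0, 0]]
m(m(b5, b1), m(b4, m(b3, b2))) = [[0, 0], [0, 0]]
m(b6, m(m(b5, b1), m(b4, m(b3, b2)))) = [[0, 0], [0, 0]]


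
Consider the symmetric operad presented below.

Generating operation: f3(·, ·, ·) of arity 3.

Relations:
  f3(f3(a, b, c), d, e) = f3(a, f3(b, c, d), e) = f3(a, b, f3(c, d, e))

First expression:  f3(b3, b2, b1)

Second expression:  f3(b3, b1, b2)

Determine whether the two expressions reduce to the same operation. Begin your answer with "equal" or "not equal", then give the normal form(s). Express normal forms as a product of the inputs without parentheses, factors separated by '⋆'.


not equal — first b3 ⋆ b2 ⋆ b1, second b3 ⋆ b1 ⋆ b2

Reducing the first expression gives b3 ⋆ b2 ⋆ b1
Reducing the second expression gives b3 ⋆ b1 ⋆ b2
Different reductions; not equal.


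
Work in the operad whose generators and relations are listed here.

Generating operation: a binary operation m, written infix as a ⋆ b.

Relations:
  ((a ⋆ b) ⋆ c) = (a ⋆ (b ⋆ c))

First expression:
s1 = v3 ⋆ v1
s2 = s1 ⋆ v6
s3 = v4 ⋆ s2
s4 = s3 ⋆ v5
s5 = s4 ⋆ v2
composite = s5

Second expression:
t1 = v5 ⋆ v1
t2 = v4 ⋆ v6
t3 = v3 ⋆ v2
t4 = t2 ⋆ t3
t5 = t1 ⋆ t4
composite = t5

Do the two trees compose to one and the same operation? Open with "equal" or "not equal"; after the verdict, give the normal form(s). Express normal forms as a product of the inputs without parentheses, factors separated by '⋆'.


not equal; the first gives v4 ⋆ v3 ⋆ v1 ⋆ v6 ⋆ v5 ⋆ v2 and the second v5 ⋆ v1 ⋆ v4 ⋆ v6 ⋆ v3 ⋆ v2


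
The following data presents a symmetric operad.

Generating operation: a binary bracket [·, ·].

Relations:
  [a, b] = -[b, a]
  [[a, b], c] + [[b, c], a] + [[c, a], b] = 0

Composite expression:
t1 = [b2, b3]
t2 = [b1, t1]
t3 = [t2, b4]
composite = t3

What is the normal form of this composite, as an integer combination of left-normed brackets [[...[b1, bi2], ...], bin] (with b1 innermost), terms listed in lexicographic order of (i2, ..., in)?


[[[b1, b2], b3], b4] - [[[b1, b3], b2], b4]

Expand each bracket as ab - ba; the b1-initial words give the coefficients.
Composite bracket: [[b1, [b2, b3]], b4]
Each bracket splits as ab - ba, giving 8 signed words (2^3 = 8).
Collect the words opening with b1:
  from b1b2b3b4, sign +1: term +[[[b1, b2], b3], b4]
  from b1b3b2b4, sign -1: term -[[[b1, b3], b2], b4]


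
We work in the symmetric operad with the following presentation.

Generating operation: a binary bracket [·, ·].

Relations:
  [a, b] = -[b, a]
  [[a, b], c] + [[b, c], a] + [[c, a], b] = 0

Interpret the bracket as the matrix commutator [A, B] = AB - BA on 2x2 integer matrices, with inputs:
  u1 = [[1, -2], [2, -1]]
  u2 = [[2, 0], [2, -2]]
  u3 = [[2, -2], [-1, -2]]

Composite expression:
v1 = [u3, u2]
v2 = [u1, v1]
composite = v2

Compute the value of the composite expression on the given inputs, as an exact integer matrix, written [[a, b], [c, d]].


[[8, 0], [8, -8]]

[u3, u2] = [[-4, 8], [-12, 4]]
[u1, [u3, u2]] = [[8, 0], [8, -8]]


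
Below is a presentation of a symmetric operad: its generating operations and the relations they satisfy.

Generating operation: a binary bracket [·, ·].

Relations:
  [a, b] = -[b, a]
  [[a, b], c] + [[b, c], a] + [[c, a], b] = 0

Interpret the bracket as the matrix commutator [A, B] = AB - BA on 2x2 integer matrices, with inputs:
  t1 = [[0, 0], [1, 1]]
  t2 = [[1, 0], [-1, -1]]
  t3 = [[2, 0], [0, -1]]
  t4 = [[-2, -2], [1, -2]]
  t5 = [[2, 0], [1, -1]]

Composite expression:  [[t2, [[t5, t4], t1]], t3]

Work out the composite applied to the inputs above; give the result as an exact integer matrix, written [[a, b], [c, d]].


[[0, 36], [42, 0]]

[t5, t4] = [[2, -6], [-3, -2]]
[[t5, t4], t1] = [[-6, -6], [-1, 6]]
[t2, [[t5, t4], t1]] = [[-6, -12], [14, 6]]
[[t2, [[t5, t4], t1]], t3] = [[0, 36], [42, 0]]


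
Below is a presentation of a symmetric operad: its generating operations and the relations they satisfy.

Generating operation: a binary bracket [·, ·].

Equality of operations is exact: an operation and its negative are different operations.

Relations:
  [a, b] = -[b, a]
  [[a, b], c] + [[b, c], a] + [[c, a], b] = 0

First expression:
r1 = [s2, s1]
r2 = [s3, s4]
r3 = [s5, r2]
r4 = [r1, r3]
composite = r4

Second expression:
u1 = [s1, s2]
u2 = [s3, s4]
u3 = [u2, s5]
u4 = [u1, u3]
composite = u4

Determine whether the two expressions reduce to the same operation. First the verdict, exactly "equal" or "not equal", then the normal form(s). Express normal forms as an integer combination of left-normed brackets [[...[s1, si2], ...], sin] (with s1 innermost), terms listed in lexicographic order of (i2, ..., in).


equal — both sides give [[[[s1, s2], s3], s4], s5] - [[[[s1, s2], s4], s3], s5] - [[[[s1, s2], s5], s3], s4] + [[[[s1, s2], s5], s4], s3]

The first expression reduces to [[[[s1, s2], s3], s4], s5] - [[[[s1, s2], s4], s3], s5] - [[[[s1, s2], s5], s3], s4] + [[[[s1, s2], s5], s4], s3]
The second expression reduces to [[[[s1, s2], s3], s4], s5] - [[[[s1, s2], s4], s3], s5] - [[[[s1, s2], s5], s3], s4] + [[[[s1, s2], s5], s4], s3]
Identical normal forms: equal.


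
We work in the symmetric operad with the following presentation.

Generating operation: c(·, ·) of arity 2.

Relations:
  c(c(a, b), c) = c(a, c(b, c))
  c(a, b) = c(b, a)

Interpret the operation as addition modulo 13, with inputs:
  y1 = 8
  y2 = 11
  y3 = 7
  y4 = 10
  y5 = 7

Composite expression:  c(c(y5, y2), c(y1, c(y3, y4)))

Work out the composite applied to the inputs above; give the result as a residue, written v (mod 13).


4 (mod 13)

c(y5, y2) = 5
c(y3, y4) = 4
c(y1, c(y3, y4)) = 12
c(c(y5, y2), c(y1, c(y3, y4))) = 4


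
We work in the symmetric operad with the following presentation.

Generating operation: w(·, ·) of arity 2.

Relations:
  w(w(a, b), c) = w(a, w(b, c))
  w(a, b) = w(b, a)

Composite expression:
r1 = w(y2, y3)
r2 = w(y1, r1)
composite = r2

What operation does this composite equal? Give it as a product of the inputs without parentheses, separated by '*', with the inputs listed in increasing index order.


Key point: w commutes, so take the y-inputs in any fixed order.
w(y2, y3) unparenthesizes to y2 * y3
w(y1, w(y2, y3)) unparenthesizes to y1 * y2 * y3
putting the inputs in ascending order: y1 * y2 * y3

y1 * y2 * y3


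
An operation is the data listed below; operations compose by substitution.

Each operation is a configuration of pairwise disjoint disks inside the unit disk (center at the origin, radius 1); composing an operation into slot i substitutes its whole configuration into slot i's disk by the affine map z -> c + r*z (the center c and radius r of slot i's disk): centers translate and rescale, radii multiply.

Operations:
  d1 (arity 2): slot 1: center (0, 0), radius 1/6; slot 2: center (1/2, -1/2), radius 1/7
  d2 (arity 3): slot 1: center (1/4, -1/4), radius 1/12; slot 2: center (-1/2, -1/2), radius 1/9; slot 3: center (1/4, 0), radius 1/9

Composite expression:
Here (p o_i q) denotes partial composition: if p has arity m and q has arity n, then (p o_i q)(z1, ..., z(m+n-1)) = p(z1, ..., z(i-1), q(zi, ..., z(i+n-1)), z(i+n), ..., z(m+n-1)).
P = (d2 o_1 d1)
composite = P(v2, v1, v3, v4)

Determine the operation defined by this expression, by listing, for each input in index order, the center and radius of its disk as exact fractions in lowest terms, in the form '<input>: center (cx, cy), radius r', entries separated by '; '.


v1: center (7/24, -7/24), radius 1/84; v2: center (1/4, -1/4), radius 1/72; v3: center (-1/2, -1/2), radius 1/9; v4: center (1/4, 0), radius 1/9

Below d2, radii multiply path by path; the v-disk centers shift.
input v2: applying the 2 nested substitutions gives center (1/4, -1/4), radius 1/72
input v1: applying the 2 nested substitutions gives center (7/24, -7/24), radius 1/84
input v3: applying the 1 nested substitution gives center (-1/2, -1/2), radius 1/9
input v4: applying the 1 nested substitution gives center (1/4, 0), radius 1/9


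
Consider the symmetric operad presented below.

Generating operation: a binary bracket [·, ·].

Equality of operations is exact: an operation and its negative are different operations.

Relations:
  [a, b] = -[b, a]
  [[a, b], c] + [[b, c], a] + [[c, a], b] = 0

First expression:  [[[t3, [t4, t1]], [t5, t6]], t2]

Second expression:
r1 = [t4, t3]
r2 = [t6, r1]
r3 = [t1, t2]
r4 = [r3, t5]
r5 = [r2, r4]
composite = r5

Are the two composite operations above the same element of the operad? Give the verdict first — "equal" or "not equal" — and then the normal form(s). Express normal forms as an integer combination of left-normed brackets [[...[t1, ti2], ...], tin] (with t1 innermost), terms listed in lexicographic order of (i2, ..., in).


not equal: they reduce to [[[[[t1, t4], t3], t5], t6], t2] - [[[[[t1, t4], t3], t6], t5], t2] and -[[[[[t1, t2], t5], t3], t4], t6] + [[[[[t1, t2], t5], t4], t3], t6] + [[[[[t1, t2], t5], t6], t3], t4] - [[[[[t1, t2], t5], t6], t4], t3]

The first composite normalizes to [[[[[t1, t4], t3], t5], t6], t2] - [[[[[t1, t4], t3], t6], t5], t2]
The second composite normalizes to -[[[[[t1, t2], t5], t3], t4], t6] + [[[[[t1, t2], t5], t4], t3], t6] + [[[[[t1, t2], t5], t6], t3], t4] - [[[[[t1, t2], t5], t6], t4], t3]
The forms do not match — not equal.


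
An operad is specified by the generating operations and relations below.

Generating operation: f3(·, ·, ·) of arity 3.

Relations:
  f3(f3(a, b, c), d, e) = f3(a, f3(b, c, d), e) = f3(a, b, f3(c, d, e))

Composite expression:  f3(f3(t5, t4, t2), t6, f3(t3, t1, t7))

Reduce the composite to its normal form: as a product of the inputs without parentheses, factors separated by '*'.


t5 * t4 * t2 * t6 * t3 * t1 * t7


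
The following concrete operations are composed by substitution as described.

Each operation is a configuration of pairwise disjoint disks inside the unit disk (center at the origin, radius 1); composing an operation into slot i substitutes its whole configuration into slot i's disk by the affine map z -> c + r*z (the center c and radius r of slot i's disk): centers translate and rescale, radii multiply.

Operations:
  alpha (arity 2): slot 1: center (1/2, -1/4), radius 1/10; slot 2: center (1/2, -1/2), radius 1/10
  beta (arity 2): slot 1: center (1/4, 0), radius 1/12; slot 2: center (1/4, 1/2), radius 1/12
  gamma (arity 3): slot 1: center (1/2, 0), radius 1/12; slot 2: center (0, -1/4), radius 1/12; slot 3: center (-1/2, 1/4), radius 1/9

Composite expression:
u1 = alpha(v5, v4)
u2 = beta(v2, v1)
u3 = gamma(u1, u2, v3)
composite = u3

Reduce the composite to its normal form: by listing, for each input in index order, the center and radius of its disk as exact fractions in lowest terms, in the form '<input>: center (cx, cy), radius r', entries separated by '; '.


Nesting under gamma composes maps z -> c + r*z down each v-path.
v5 passes through 2 substitutions, ending at center (13/24, -1/48), radius 1/120
v4 passes through 2 substitutions, ending at center (13/24, -1/24), radius 1/120
v2 passes through 2 substitutions, ending at center (1/48, -1/4), radius 1/144
v1 passes through 2 substitutions, ending at center (1/48, -5/24), radius 1/144
v3 passes through 1 substitution, ending at center (-1/2, 1/4), radius 1/9

v1: center (1/48, -5/24), radius 1/144; v2: center (1/48, -1/4), radius 1/144; v3: center (-1/2, 1/4), radius 1/9; v4: center (13/24, -1/24), radius 1/120; v5: center (13/24, -1/48), radius 1/120


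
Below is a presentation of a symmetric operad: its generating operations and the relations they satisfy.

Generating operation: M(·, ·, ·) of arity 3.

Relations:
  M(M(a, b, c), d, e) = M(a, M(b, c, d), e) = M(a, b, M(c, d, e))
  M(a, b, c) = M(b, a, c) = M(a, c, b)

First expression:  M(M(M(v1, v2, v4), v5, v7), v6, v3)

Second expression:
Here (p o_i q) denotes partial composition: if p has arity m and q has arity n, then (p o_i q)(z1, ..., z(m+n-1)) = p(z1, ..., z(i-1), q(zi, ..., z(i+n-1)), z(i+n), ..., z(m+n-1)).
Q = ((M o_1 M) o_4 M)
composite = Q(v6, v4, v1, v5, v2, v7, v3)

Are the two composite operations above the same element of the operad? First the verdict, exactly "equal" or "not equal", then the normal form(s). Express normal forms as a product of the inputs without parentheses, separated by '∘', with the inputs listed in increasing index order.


equal; the common form is v1 ∘ v2 ∘ v3 ∘ v4 ∘ v5 ∘ v6 ∘ v7

The first composite normalizes to v1 ∘ v2 ∘ v3 ∘ v4 ∘ v5 ∘ v6 ∘ v7
The second composite normalizes to v1 ∘ v2 ∘ v3 ∘ v4 ∘ v5 ∘ v6 ∘ v7
Same normal form: equal.


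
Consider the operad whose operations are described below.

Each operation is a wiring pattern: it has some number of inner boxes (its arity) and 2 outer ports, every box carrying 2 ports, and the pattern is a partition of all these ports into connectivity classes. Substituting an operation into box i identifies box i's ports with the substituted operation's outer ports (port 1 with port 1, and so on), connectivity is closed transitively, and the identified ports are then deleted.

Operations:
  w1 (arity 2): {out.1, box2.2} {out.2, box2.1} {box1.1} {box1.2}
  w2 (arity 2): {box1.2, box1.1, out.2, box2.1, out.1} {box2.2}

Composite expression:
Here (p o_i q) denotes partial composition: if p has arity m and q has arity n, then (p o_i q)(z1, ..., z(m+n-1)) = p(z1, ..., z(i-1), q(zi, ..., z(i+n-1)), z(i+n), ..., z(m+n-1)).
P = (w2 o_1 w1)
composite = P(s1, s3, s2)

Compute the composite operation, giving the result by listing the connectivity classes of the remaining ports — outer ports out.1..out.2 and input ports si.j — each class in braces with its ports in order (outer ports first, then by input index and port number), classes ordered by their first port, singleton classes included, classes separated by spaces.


{out.1, out.2, s2.1, s3.1, s3.2} {s1.1} {s1.2} {s2.2}


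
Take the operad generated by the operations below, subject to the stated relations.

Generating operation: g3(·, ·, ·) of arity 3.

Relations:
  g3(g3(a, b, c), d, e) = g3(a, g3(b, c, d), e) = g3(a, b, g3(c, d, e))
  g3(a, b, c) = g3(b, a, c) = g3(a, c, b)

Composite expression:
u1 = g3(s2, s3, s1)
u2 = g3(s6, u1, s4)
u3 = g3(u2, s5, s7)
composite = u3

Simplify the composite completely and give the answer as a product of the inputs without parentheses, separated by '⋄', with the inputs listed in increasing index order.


s1 ⋄ s2 ⋄ s3 ⋄ s4 ⋄ s5 ⋄ s6 ⋄ s7

Any arrangement under g3 is one operation, so sort the s-inputs.
g3(s2, s3, s1) spells out as s2 ⋄ s3 ⋄ s1
g3(s6, g3(s2, s3, s1), s4) spells out as s6 ⋄ s2 ⋄ s3 ⋄ s1 ⋄ s4
g3(g3(s6, g3(s2, s3, s1), s4), s5, s7) spells out as s6 ⋄ s2 ⋄ s3 ⋄ s1 ⋄ s4 ⋄ s5 ⋄ s7
sorting the factors by input index: s1 ⋄ s2 ⋄ s3 ⋄ s4 ⋄ s5 ⋄ s6 ⋄ s7


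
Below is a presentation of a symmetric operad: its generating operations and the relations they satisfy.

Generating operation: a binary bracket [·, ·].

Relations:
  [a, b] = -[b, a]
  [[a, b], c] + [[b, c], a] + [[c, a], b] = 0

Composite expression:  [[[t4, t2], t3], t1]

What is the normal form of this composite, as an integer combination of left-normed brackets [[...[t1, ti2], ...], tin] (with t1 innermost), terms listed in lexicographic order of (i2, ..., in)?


In the tensor algebra, words opening t1 carry the t1-anchored form.
Composite bracket: [[[t4, t2], t3], t1]
Full expansion: 8 signed words from ab - ba (2^3 = 8).
Collect the words opening with t1:
  t1t2t4t3 (sign +1) contributes +[[[t1, t2], t4], t3]
  t1t3t2t4 (sign -1) contributes -[[[t1, t3], t2], t4]
  t1t3t4t2 (sign +1) contributes +[[[t1, t3], t4], t2]
  t1t4t2t3 (sign -1) contributes -[[[t1, t4], t2], t3]

[[[t1, t2], t4], t3] - [[[t1, t3], t2], t4] + [[[t1, t3], t4], t2] - [[[t1, t4], t2], t3]


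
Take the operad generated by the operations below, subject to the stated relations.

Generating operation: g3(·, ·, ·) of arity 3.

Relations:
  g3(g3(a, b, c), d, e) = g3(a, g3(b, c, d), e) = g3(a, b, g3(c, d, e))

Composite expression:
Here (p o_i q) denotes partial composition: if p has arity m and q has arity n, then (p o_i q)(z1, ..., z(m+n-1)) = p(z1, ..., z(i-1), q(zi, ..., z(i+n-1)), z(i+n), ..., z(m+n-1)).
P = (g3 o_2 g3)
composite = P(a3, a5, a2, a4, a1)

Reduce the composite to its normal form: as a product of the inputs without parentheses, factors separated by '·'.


a3 · a5 · a2 · a4 · a1

The g3-tree's shape is irrelevant; the a-reading-order decides.
g3(a5, a2, a4) collapses to a5 · a2 · a4
g3(a3, g3(a5, a2, a4), a1) collapses to a3 · a5 · a2 · a4 · a1


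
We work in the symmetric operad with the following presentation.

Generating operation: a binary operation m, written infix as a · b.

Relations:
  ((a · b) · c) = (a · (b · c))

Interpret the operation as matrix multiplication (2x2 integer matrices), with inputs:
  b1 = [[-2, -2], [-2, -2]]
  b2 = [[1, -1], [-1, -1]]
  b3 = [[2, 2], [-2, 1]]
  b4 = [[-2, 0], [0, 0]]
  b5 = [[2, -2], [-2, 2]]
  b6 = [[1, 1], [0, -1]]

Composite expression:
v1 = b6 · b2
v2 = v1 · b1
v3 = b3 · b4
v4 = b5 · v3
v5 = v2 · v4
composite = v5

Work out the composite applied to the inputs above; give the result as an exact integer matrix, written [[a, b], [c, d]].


[[0, 0], [0, 0]]

(b6 · b2) = [[0, -2], [1, 1]]
((b6 · b2) · b1) = [[4, 4], [-4, -4]]
(b3 · b4) = [[-4, 0], [4, 0]]
(b5 · (b3 · b4)) = [[-16, 0], [16, 0]]
(((b6 · b2) · b1) · (b5 · (b3 · b4))) = [[0, 0], [0, 0]]


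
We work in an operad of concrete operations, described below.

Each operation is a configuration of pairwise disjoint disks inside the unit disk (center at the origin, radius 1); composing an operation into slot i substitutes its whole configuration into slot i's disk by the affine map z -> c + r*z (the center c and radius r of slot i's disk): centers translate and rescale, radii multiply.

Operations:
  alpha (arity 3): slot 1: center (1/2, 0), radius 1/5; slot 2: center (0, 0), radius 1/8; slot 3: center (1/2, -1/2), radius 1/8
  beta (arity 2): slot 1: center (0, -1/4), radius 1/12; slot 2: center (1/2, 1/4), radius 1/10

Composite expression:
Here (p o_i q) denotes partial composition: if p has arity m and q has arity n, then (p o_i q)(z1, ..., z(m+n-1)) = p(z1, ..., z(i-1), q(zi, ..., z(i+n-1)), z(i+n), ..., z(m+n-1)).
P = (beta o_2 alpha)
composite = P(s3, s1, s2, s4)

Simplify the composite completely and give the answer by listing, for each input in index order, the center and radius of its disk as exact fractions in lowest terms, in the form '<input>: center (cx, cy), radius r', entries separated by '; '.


s1: center (11/20, 1/4), radius 1/50; s2: center (1/2, 1/4), radius 1/80; s3: center (0, -1/4), radius 1/12; s4: center (11/20, 1/5), radius 1/80

Each s-disk chains the slot maps above it in beta; radii multiply.
for s3, the 1-step affine chain lands on center (0, -1/4), radius 1/12
for s1, the 2-step affine chain lands on center (11/20, 1/4), radius 1/50
for s2, the 2-step affine chain lands on center (1/2, 1/4), radius 1/80
for s4, the 2-step affine chain lands on center (11/20, 1/5), radius 1/80


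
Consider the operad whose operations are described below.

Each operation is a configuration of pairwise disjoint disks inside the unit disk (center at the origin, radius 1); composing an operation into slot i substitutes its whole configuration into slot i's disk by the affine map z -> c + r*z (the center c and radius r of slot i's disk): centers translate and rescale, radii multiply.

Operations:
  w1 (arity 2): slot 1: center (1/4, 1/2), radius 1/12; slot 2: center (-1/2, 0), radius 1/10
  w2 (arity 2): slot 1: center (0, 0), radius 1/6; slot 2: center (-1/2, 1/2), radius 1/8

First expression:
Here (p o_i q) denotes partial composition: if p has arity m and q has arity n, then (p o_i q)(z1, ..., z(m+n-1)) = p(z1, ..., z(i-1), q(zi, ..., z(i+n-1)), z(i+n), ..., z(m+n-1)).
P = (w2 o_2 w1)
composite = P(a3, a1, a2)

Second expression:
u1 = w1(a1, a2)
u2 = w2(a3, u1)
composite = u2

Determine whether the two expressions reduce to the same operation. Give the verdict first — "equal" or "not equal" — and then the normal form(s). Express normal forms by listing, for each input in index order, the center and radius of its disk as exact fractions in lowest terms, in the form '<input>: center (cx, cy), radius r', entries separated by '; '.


equal; both compose to a1: center (-15/32, 9/16), radius 1/96; a2: center (-9/16, 1/2), radius 1/80; a3: center (0, 0), radius 1/6

In normal form, the first expression is a1: center (-15/32, 9/16), radius 1/96; a2: center (-9/16, 1/2), radius 1/80; a3: center (0, 0), radius 1/6
In normal form, the second expression is a1: center (-15/32, 9/16), radius 1/96; a2: center (-9/16, 1/2), radius 1/80; a3: center (0, 0), radius 1/6
The normal forms match — equal.
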